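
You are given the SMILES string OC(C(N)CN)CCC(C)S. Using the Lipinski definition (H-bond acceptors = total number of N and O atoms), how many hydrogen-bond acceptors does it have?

N atoms: 2; O atoms: 1.
Lipinski HBA = 2 + 1 = 3.

3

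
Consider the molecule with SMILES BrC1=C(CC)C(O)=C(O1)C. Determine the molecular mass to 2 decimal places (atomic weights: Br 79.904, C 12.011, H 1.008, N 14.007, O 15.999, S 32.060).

205.05 g/mol

First, the molecular formula is C7H9BrO2 (counting implicit H from valence).
  Br: 1 × 79.904 = 79.904
  C: 7 × 12.011 = 84.077
  H: 9 × 1.008 = 9.072
  O: 2 × 15.999 = 31.998
Sum: 1×79.904 + 7×12.011 + 9×1.008 + 2×15.999 = 205.051 → 205.05 g/mol.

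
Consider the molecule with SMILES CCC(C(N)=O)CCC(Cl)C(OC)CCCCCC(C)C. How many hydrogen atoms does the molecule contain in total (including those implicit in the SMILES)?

Walk through each heavy atom and fill implicit hydrogens from standard valence (C 4, N 3, O 2, S 2, halogen 1):
  atom 1: C, bond orders sum to 1 (valence 4) → 3 H
  atom 2: C, bond orders sum to 2 (valence 4) → 2 H
  atom 3: C, bond orders sum to 3 (valence 4) → 1 H
  atom 4: C, bond orders sum to 4 (valence 4) → 0 H
  atom 5: N, bond orders sum to 1 (valence 3) → 2 H
  atom 6: O, bond orders sum to 2 (valence 2) → 0 H
  atom 7: C, bond orders sum to 2 (valence 4) → 2 H
  atom 8: C, bond orders sum to 2 (valence 4) → 2 H
  atom 9: C, bond orders sum to 3 (valence 4) → 1 H
  atom 10: Cl (halogen, monovalent) → 0 H
  atom 11: C, bond orders sum to 3 (valence 4) → 1 H
  atom 12: O, bond orders sum to 2 (valence 2) → 0 H
  atom 13: C, bond orders sum to 1 (valence 4) → 3 H
  atom 14: C, bond orders sum to 2 (valence 4) → 2 H
  atom 15: C, bond orders sum to 2 (valence 4) → 2 H
  atom 16: C, bond orders sum to 2 (valence 4) → 2 H
  atom 17: C, bond orders sum to 2 (valence 4) → 2 H
  atom 18: C, bond orders sum to 2 (valence 4) → 2 H
  atom 19: C, bond orders sum to 3 (valence 4) → 1 H
  atom 20: C, bond orders sum to 1 (valence 4) → 3 H
  atom 21: C, bond orders sum to 1 (valence 4) → 3 H
Total hydrogens: 34.

34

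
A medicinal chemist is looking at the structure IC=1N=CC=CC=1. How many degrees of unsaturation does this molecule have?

4

Degree of unsaturation = (number of rings) + (number of π bonds).
Ring closures in the SMILES: 1.
π bonds: 3 double bonds (each 1 DoU) → 3 DoU from unsaturation.
Total DoU = 1 + 3 = 4.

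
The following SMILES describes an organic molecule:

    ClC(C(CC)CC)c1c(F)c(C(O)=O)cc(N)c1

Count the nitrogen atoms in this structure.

Scan the SMILES for N atoms (remember two-letter symbols like Cl and Br are single atoms).
Nitrogen count: 1.

1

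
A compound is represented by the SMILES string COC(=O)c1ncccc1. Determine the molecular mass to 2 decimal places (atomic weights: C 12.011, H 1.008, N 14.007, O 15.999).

137.14 g/mol

First, the molecular formula is C7H7NO2 (counting implicit H from valence).
  C: 7 × 12.011 = 84.077
  H: 7 × 1.008 = 7.056
  N: 1 × 14.007 = 14.007
  O: 2 × 15.999 = 31.998
Sum: 7×12.011 + 7×1.008 + 1×14.007 + 2×15.999 = 137.138 → 137.14 g/mol.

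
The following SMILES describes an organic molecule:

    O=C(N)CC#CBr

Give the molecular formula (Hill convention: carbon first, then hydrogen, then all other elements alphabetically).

C4H4BrNO

Walk through each heavy atom and fill implicit hydrogens from standard valence (C 4, N 3, O 2, S 2, halogen 1):
  atom 1: O, bond orders sum to 2 (valence 2) → 0 H
  atom 2: C, bond orders sum to 4 (valence 4) → 0 H
  atom 3: N, bond orders sum to 1 (valence 3) → 2 H
  atom 4: C, bond orders sum to 2 (valence 4) → 2 H
  atom 5: C, bond orders sum to 4 (valence 4) → 0 H
  atom 6: C, bond orders sum to 4 (valence 4) → 0 H
  atom 7: Br (halogen, monovalent) → 0 H
Totals → C:4, H:4, Br:1, N:1, O:1.
In Hill order: C4H4BrNO.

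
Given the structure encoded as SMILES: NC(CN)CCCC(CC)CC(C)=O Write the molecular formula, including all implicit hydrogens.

Walk through each heavy atom and fill implicit hydrogens from standard valence (C 4, N 3, O 2, S 2, halogen 1):
  atom 1: N, bond orders sum to 1 (valence 3) → 2 H
  atom 2: C, bond orders sum to 3 (valence 4) → 1 H
  atom 3: C, bond orders sum to 2 (valence 4) → 2 H
  atom 4: N, bond orders sum to 1 (valence 3) → 2 H
  atom 5: C, bond orders sum to 2 (valence 4) → 2 H
  atom 6: C, bond orders sum to 2 (valence 4) → 2 H
  atom 7: C, bond orders sum to 2 (valence 4) → 2 H
  atom 8: C, bond orders sum to 3 (valence 4) → 1 H
  atom 9: C, bond orders sum to 2 (valence 4) → 2 H
  atom 10: C, bond orders sum to 1 (valence 4) → 3 H
  atom 11: C, bond orders sum to 2 (valence 4) → 2 H
  atom 12: C, bond orders sum to 4 (valence 4) → 0 H
  atom 13: C, bond orders sum to 1 (valence 4) → 3 H
  atom 14: O, bond orders sum to 2 (valence 2) → 0 H
Totals → C:11, H:24, N:2, O:1.

C11H24N2O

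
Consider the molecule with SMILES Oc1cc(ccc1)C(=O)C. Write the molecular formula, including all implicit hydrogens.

C8H8O2

Walk through each heavy atom and fill implicit hydrogens from standard valence (C 4, N 3, O 2, S 2, halogen 1); for lowercase aromatic atoms, an aromatic c carries 1 H when it has two neighbours and 0 H with three, and aromatic n carries 0 H:
  atom 1: O, bond orders sum to 1 (valence 2) → 1 H
  atom 2: aromatic c, 3 neighbours → 0 H
  atom 3: aromatic c, 2 neighbours → 1 H
  atom 4: aromatic c, 3 neighbours → 0 H
  atom 5: aromatic c, 2 neighbours → 1 H
  atom 6: aromatic c, 2 neighbours → 1 H
  atom 7: aromatic c, 2 neighbours → 1 H
  atom 8: C, bond orders sum to 4 (valence 4) → 0 H
  atom 9: O, bond orders sum to 2 (valence 2) → 0 H
  atom 10: C, bond orders sum to 1 (valence 4) → 3 H
Totals → C:8, H:8, O:2.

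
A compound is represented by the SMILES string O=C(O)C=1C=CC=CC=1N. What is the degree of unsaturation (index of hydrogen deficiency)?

5

Degree of unsaturation = (number of rings) + (number of π bonds).
Ring closures in the SMILES: 1.
π bonds: 4 double bonds (each 1 DoU) → 4 DoU from unsaturation.
Total DoU = 1 + 4 = 5.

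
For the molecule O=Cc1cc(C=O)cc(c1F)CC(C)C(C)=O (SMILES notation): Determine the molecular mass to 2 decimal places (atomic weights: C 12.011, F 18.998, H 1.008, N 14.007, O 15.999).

236.24 g/mol

First, the molecular formula is C13H13FO3 (counting implicit H from valence).
  C: 13 × 12.011 = 156.143
  F: 1 × 18.998 = 18.998
  H: 13 × 1.008 = 13.104
  O: 3 × 15.999 = 47.997
Sum: 13×12.011 + 1×18.998 + 13×1.008 + 3×15.999 = 236.242 → 236.24 g/mol.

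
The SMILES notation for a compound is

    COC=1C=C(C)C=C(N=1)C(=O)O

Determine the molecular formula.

C8H9NO3

Walk through each heavy atom and fill implicit hydrogens from standard valence (C 4, N 3, O 2, S 2, halogen 1):
  atom 1: C, bond orders sum to 1 (valence 4) → 3 H
  atom 2: O, bond orders sum to 2 (valence 2) → 0 H
  atom 3: C, bond orders sum to 4 (valence 4) → 0 H
  atom 4: C, bond orders sum to 3 (valence 4) → 1 H
  atom 5: C, bond orders sum to 4 (valence 4) → 0 H
  atom 6: C, bond orders sum to 1 (valence 4) → 3 H
  atom 7: C, bond orders sum to 3 (valence 4) → 1 H
  atom 8: C, bond orders sum to 4 (valence 4) → 0 H
  atom 9: N, bond orders sum to 3 (valence 3) → 0 H
  atom 10: C, bond orders sum to 4 (valence 4) → 0 H
  atom 11: O, bond orders sum to 2 (valence 2) → 0 H
  atom 12: O, bond orders sum to 1 (valence 2) → 1 H
Totals → C:8, H:9, N:1, O:3.
In Hill order: C8H9NO3.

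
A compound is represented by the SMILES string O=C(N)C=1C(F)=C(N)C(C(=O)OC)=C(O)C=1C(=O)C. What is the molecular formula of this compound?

C11H11FN2O5

Walk through each heavy atom and fill implicit hydrogens from standard valence (C 4, N 3, O 2, S 2, halogen 1):
  atom 1: O, bond orders sum to 2 (valence 2) → 0 H
  atom 2: C, bond orders sum to 4 (valence 4) → 0 H
  atom 3: N, bond orders sum to 1 (valence 3) → 2 H
  atom 4: C, bond orders sum to 4 (valence 4) → 0 H
  atom 5: C, bond orders sum to 4 (valence 4) → 0 H
  atom 6: F (halogen, monovalent) → 0 H
  atom 7: C, bond orders sum to 4 (valence 4) → 0 H
  atom 8: N, bond orders sum to 1 (valence 3) → 2 H
  atom 9: C, bond orders sum to 4 (valence 4) → 0 H
  atom 10: C, bond orders sum to 4 (valence 4) → 0 H
  atom 11: O, bond orders sum to 2 (valence 2) → 0 H
  atom 12: O, bond orders sum to 2 (valence 2) → 0 H
  atom 13: C, bond orders sum to 1 (valence 4) → 3 H
  atom 14: C, bond orders sum to 4 (valence 4) → 0 H
  atom 15: O, bond orders sum to 1 (valence 2) → 1 H
  atom 16: C, bond orders sum to 4 (valence 4) → 0 H
  atom 17: C, bond orders sum to 4 (valence 4) → 0 H
  atom 18: O, bond orders sum to 2 (valence 2) → 0 H
  atom 19: C, bond orders sum to 1 (valence 4) → 3 H
Totals → C:11, H:11, F:1, N:2, O:5.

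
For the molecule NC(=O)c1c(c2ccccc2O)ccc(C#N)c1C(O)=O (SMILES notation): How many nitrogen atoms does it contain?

Scan the SMILES for N atoms (remember two-letter symbols like Cl and Br are single atoms).
Nitrogen count: 2.

2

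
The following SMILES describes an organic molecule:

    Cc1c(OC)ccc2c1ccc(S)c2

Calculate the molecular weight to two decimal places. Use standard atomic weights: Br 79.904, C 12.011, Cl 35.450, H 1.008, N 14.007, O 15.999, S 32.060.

204.29 g/mol

First, the molecular formula is C12H12OS (counting implicit H from valence).
  C: 12 × 12.011 = 144.132
  H: 12 × 1.008 = 12.096
  O: 1 × 15.999 = 15.999
  S: 1 × 32.060 = 32.060
Sum: 12×12.011 + 12×1.008 + 1×15.999 + 1×32.060 = 204.287 → 204.29 g/mol.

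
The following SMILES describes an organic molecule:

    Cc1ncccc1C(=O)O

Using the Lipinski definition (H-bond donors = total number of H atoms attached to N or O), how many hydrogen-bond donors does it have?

1

Donors: find every N or O and count the H atoms it carries.
  atom 3 (N): bond orders sum to 3 → 0 H
  atom 9 (O): bond orders sum to 2 → 0 H
  atom 10 (O): bond orders sum to 1 → 1 H
Lipinski HBD = 1.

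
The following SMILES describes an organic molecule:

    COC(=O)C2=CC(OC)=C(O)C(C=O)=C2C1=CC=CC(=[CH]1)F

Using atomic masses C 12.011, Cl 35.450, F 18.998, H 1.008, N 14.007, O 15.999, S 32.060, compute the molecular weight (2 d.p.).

304.27 g/mol

First, the molecular formula is C16H13FO5 (counting implicit H from valence).
  C: 16 × 12.011 = 192.176
  F: 1 × 18.998 = 18.998
  H: 13 × 1.008 = 13.104
  O: 5 × 15.999 = 79.995
Sum: 16×12.011 + 1×18.998 + 13×1.008 + 5×15.999 = 304.273 → 304.27 g/mol.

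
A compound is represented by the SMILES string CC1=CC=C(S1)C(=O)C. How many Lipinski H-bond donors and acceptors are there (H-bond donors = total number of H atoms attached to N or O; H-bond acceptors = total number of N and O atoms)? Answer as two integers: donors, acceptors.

Donors: find every N or O and count the H atoms it carries.
  atom 8 (O): bond orders sum to 2 → 0 H
Lipinski HBD = 0.
Acceptors: N atoms = 0, O atoms = 1 → HBA = 1.

0, 1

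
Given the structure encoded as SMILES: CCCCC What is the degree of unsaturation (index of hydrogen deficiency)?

0

Degree of unsaturation = (number of rings) + (number of π bonds).
Ring closures in the SMILES: 0.
π bonds: none → 0 DoU from unsaturation.
Total DoU = 0 + 0 = 0.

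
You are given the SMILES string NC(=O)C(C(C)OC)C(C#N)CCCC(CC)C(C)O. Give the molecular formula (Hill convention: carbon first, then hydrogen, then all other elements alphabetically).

C15H28N2O3

Walk through each heavy atom and fill implicit hydrogens from standard valence (C 4, N 3, O 2, S 2, halogen 1):
  atom 1: N, bond orders sum to 1 (valence 3) → 2 H
  atom 2: C, bond orders sum to 4 (valence 4) → 0 H
  atom 3: O, bond orders sum to 2 (valence 2) → 0 H
  atom 4: C, bond orders sum to 3 (valence 4) → 1 H
  atom 5: C, bond orders sum to 3 (valence 4) → 1 H
  atom 6: C, bond orders sum to 1 (valence 4) → 3 H
  atom 7: O, bond orders sum to 2 (valence 2) → 0 H
  atom 8: C, bond orders sum to 1 (valence 4) → 3 H
  atom 9: C, bond orders sum to 3 (valence 4) → 1 H
  atom 10: C, bond orders sum to 4 (valence 4) → 0 H
  atom 11: N, bond orders sum to 3 (valence 3) → 0 H
  atom 12: C, bond orders sum to 2 (valence 4) → 2 H
  atom 13: C, bond orders sum to 2 (valence 4) → 2 H
  atom 14: C, bond orders sum to 2 (valence 4) → 2 H
  atom 15: C, bond orders sum to 3 (valence 4) → 1 H
  atom 16: C, bond orders sum to 2 (valence 4) → 2 H
  atom 17: C, bond orders sum to 1 (valence 4) → 3 H
  atom 18: C, bond orders sum to 3 (valence 4) → 1 H
  atom 19: C, bond orders sum to 1 (valence 4) → 3 H
  atom 20: O, bond orders sum to 1 (valence 2) → 1 H
Totals → C:15, H:28, N:2, O:3.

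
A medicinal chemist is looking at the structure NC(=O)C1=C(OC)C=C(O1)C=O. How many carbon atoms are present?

Count every carbon token in the SMILES (each C, including those in ring-closure positions and inside branches).
Carbon count: 7.

7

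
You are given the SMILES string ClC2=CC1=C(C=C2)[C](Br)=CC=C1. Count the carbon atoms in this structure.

Count every carbon token in the SMILES (each C, including those in ring-closure positions and inside branches).
Carbon count: 10.

10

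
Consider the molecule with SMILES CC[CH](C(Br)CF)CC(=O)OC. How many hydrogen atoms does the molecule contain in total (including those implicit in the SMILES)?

Walk through each heavy atom and fill implicit hydrogens from standard valence (C 4, N 3, O 2, S 2, halogen 1):
  atom 1: C, bond orders sum to 1 (valence 4) → 3 H
  atom 2: C, bond orders sum to 2 (valence 4) → 2 H
  atom 3: C with explicit H count 1
  atom 4: C, bond orders sum to 3 (valence 4) → 1 H
  atom 5: Br (halogen, monovalent) → 0 H
  atom 6: C, bond orders sum to 2 (valence 4) → 2 H
  atom 7: F (halogen, monovalent) → 0 H
  atom 8: C, bond orders sum to 2 (valence 4) → 2 H
  atom 9: C, bond orders sum to 4 (valence 4) → 0 H
  atom 10: O, bond orders sum to 2 (valence 2) → 0 H
  atom 11: O, bond orders sum to 2 (valence 2) → 0 H
  atom 12: C, bond orders sum to 1 (valence 4) → 3 H
Total hydrogens: 14.

14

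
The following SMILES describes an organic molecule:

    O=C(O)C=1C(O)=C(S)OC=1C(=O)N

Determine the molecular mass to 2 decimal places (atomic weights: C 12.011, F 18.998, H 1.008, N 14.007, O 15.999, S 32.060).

203.17 g/mol

First, the molecular formula is C6H5NO5S (counting implicit H from valence).
  C: 6 × 12.011 = 72.066
  H: 5 × 1.008 = 5.040
  N: 1 × 14.007 = 14.007
  O: 5 × 15.999 = 79.995
  S: 1 × 32.060 = 32.060
Sum: 6×12.011 + 5×1.008 + 1×14.007 + 5×15.999 + 1×32.060 = 203.168 → 203.17 g/mol.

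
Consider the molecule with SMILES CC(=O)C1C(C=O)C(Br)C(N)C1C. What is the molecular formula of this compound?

C9H14BrNO2

Walk through each heavy atom and fill implicit hydrogens from standard valence (C 4, N 3, O 2, S 2, halogen 1):
  atom 1: C, bond orders sum to 1 (valence 4) → 3 H
  atom 2: C, bond orders sum to 4 (valence 4) → 0 H
  atom 3: O, bond orders sum to 2 (valence 2) → 0 H
  atom 4: C, bond orders sum to 3 (valence 4) → 1 H
  atom 5: C, bond orders sum to 3 (valence 4) → 1 H
  atom 6: C, bond orders sum to 3 (valence 4) → 1 H
  atom 7: O, bond orders sum to 2 (valence 2) → 0 H
  atom 8: C, bond orders sum to 3 (valence 4) → 1 H
  atom 9: Br (halogen, monovalent) → 0 H
  atom 10: C, bond orders sum to 3 (valence 4) → 1 H
  atom 11: N, bond orders sum to 1 (valence 3) → 2 H
  atom 12: C, bond orders sum to 3 (valence 4) → 1 H
  atom 13: C, bond orders sum to 1 (valence 4) → 3 H
Totals → C:9, H:14, Br:1, N:1, O:2.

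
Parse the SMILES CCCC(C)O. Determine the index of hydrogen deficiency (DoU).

0

Molecular formula: C5H12O.
DoU = (2C + 2 + N − H − X) / 2, where X is the halogen count and O/S are ignored.
    = (2·5 + 2 + 0 − 12 − 0) / 2 = 0 / 2 = 0.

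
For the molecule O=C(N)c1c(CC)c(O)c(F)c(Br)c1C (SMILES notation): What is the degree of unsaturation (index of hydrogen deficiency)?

5

Molecular formula: C10H11BrFNO2.
DoU = (2C + 2 + N − H − X) / 2, where X is the halogen count and O/S are ignored.
    = (2·10 + 2 + 1 − 11 − 2) / 2 = 10 / 2 = 5.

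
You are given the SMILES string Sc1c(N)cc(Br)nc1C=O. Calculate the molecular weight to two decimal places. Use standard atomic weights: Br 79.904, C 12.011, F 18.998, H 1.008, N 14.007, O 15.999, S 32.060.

First, the molecular formula is C6H5BrN2OS (counting implicit H from valence).
  Br: 1 × 79.904 = 79.904
  C: 6 × 12.011 = 72.066
  H: 5 × 1.008 = 5.040
  N: 2 × 14.007 = 28.014
  O: 1 × 15.999 = 15.999
  S: 1 × 32.060 = 32.060
Sum: 1×79.904 + 6×12.011 + 5×1.008 + 2×14.007 + 1×15.999 + 1×32.060 = 233.083 → 233.08 g/mol.

233.08 g/mol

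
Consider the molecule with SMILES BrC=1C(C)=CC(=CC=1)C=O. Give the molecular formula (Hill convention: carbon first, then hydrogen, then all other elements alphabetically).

C8H7BrO

Walk through each heavy atom and fill implicit hydrogens from standard valence (C 4, N 3, O 2, S 2, halogen 1):
  atom 1: Br (halogen, monovalent) → 0 H
  atom 2: C, bond orders sum to 4 (valence 4) → 0 H
  atom 3: C, bond orders sum to 4 (valence 4) → 0 H
  atom 4: C, bond orders sum to 1 (valence 4) → 3 H
  atom 5: C, bond orders sum to 3 (valence 4) → 1 H
  atom 6: C, bond orders sum to 4 (valence 4) → 0 H
  atom 7: C, bond orders sum to 3 (valence 4) → 1 H
  atom 8: C, bond orders sum to 3 (valence 4) → 1 H
  atom 9: C, bond orders sum to 3 (valence 4) → 1 H
  atom 10: O, bond orders sum to 2 (valence 2) → 0 H
Totals → C:8, H:7, Br:1, O:1.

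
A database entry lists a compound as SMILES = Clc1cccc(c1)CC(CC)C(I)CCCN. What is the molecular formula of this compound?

Walk through each heavy atom and fill implicit hydrogens from standard valence (C 4, N 3, O 2, S 2, halogen 1); for lowercase aromatic atoms, an aromatic c carries 1 H when it has two neighbours and 0 H with three, and aromatic n carries 0 H:
  atom 1: Cl (halogen, monovalent) → 0 H
  atom 2: aromatic c, 3 neighbours → 0 H
  atom 3: aromatic c, 2 neighbours → 1 H
  atom 4: aromatic c, 2 neighbours → 1 H
  atom 5: aromatic c, 2 neighbours → 1 H
  atom 6: aromatic c, 3 neighbours → 0 H
  atom 7: aromatic c, 2 neighbours → 1 H
  atom 8: C, bond orders sum to 2 (valence 4) → 2 H
  atom 9: C, bond orders sum to 3 (valence 4) → 1 H
  atom 10: C, bond orders sum to 2 (valence 4) → 2 H
  atom 11: C, bond orders sum to 1 (valence 4) → 3 H
  atom 12: C, bond orders sum to 3 (valence 4) → 1 H
  atom 13: I (halogen, monovalent) → 0 H
  atom 14: C, bond orders sum to 2 (valence 4) → 2 H
  atom 15: C, bond orders sum to 2 (valence 4) → 2 H
  atom 16: C, bond orders sum to 2 (valence 4) → 2 H
  atom 17: N, bond orders sum to 1 (valence 3) → 2 H
Totals → C:14, H:21, Cl:1, I:1, N:1.
In Hill order: C14H21ClIN.

C14H21ClIN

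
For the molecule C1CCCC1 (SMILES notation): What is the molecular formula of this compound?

C5H10

Walk through each heavy atom and fill implicit hydrogens from standard valence (C 4, N 3, O 2, S 2, halogen 1):
  atom 1: C, bond orders sum to 2 (valence 4) → 2 H
  atom 2: C, bond orders sum to 2 (valence 4) → 2 H
  atom 3: C, bond orders sum to 2 (valence 4) → 2 H
  atom 4: C, bond orders sum to 2 (valence 4) → 2 H
  atom 5: C, bond orders sum to 2 (valence 4) → 2 H
Totals → C:5, H:10.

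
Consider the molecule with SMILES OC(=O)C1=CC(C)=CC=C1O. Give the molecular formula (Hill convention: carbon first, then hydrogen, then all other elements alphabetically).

C8H8O3

Walk through each heavy atom and fill implicit hydrogens from standard valence (C 4, N 3, O 2, S 2, halogen 1):
  atom 1: O, bond orders sum to 1 (valence 2) → 1 H
  atom 2: C, bond orders sum to 4 (valence 4) → 0 H
  atom 3: O, bond orders sum to 2 (valence 2) → 0 H
  atom 4: C, bond orders sum to 4 (valence 4) → 0 H
  atom 5: C, bond orders sum to 3 (valence 4) → 1 H
  atom 6: C, bond orders sum to 4 (valence 4) → 0 H
  atom 7: C, bond orders sum to 1 (valence 4) → 3 H
  atom 8: C, bond orders sum to 3 (valence 4) → 1 H
  atom 9: C, bond orders sum to 3 (valence 4) → 1 H
  atom 10: C, bond orders sum to 4 (valence 4) → 0 H
  atom 11: O, bond orders sum to 1 (valence 2) → 1 H
Totals → C:8, H:8, O:3.
In Hill order: C8H8O3.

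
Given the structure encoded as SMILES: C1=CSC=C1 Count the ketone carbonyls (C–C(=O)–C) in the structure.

Scan the SMILES for the ketone motif — none present.

0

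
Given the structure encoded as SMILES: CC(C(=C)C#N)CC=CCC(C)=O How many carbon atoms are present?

11

Count every carbon token in the SMILES (each C, including those in ring-closure positions and inside branches).
Carbon count: 11.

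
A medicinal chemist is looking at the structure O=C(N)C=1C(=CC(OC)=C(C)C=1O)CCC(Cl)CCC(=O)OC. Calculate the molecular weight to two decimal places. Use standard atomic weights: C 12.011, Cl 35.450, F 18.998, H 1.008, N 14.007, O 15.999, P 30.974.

First, the molecular formula is C16H22ClNO5 (counting implicit H from valence).
  C: 16 × 12.011 = 192.176
  Cl: 1 × 35.450 = 35.450
  H: 22 × 1.008 = 22.176
  N: 1 × 14.007 = 14.007
  O: 5 × 15.999 = 79.995
Sum: 16×12.011 + 1×35.450 + 22×1.008 + 1×14.007 + 5×15.999 = 343.804 → 343.80 g/mol.

343.80 g/mol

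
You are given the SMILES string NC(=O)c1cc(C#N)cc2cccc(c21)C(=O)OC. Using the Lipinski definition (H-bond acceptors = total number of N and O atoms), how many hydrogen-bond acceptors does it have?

5

N atoms: 2; O atoms: 3.
Lipinski HBA = 2 + 3 = 5.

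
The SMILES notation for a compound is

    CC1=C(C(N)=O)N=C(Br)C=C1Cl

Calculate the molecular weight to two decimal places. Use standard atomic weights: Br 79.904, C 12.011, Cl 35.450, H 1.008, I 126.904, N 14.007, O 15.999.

First, the molecular formula is C7H6BrClN2O (counting implicit H from valence).
  Br: 1 × 79.904 = 79.904
  C: 7 × 12.011 = 84.077
  Cl: 1 × 35.450 = 35.450
  H: 6 × 1.008 = 6.048
  N: 2 × 14.007 = 28.014
  O: 1 × 15.999 = 15.999
Sum: 1×79.904 + 7×12.011 + 1×35.450 + 6×1.008 + 2×14.007 + 1×15.999 = 249.492 → 249.49 g/mol.

249.49 g/mol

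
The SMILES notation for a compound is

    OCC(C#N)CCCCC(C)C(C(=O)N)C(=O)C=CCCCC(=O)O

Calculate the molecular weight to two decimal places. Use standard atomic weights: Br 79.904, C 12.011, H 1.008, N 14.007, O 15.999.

352.43 g/mol

First, the molecular formula is C18H28N2O5 (counting implicit H from valence).
  C: 18 × 12.011 = 216.198
  H: 28 × 1.008 = 28.224
  N: 2 × 14.007 = 28.014
  O: 5 × 15.999 = 79.995
Sum: 18×12.011 + 28×1.008 + 2×14.007 + 5×15.999 = 352.431 → 352.43 g/mol.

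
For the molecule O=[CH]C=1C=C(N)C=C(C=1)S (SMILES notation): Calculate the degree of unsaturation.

Degree of unsaturation = (number of rings) + (number of π bonds).
Ring closures in the SMILES: 1.
π bonds: 4 double bonds (each 1 DoU) → 4 DoU from unsaturation.
Total DoU = 1 + 4 = 5.

5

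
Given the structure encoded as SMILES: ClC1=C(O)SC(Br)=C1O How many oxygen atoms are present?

Scan the SMILES for O atoms (remember two-letter symbols like Cl and Br are single atoms).
Oxygen count: 2.

2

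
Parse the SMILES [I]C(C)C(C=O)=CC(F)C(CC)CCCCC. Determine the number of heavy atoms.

Every atom symbol written in the SMILES (organic subset) is one heavy atom; implicit H are not written.
Heavy atoms by element → C:14, F:1, I:1, O:1.
Total: 17.

17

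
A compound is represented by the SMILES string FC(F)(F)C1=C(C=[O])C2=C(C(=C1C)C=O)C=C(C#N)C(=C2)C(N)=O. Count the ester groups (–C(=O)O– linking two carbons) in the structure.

Scan the SMILES for the ester motif — none present.
Groups that are present: 2 aldehyde, 1 amide, 1 nitrile.

0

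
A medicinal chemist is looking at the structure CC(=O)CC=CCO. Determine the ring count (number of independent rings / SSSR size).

0

In SMILES, each pair of matching ring-closure digits denotes one ring-closing bond; the number of such bonds equals the number of independent rings.
Ring-closure bonds here: 0.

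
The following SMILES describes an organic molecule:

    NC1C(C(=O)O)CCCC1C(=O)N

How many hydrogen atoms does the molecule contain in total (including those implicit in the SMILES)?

Walk through each heavy atom and fill implicit hydrogens from standard valence (C 4, N 3, O 2, S 2, halogen 1):
  atom 1: N, bond orders sum to 1 (valence 3) → 2 H
  atom 2: C, bond orders sum to 3 (valence 4) → 1 H
  atom 3: C, bond orders sum to 3 (valence 4) → 1 H
  atom 4: C, bond orders sum to 4 (valence 4) → 0 H
  atom 5: O, bond orders sum to 2 (valence 2) → 0 H
  atom 6: O, bond orders sum to 1 (valence 2) → 1 H
  atom 7: C, bond orders sum to 2 (valence 4) → 2 H
  atom 8: C, bond orders sum to 2 (valence 4) → 2 H
  atom 9: C, bond orders sum to 2 (valence 4) → 2 H
  atom 10: C, bond orders sum to 3 (valence 4) → 1 H
  atom 11: C, bond orders sum to 4 (valence 4) → 0 H
  atom 12: O, bond orders sum to 2 (valence 2) → 0 H
  atom 13: N, bond orders sum to 1 (valence 3) → 2 H
Total hydrogens: 14.

14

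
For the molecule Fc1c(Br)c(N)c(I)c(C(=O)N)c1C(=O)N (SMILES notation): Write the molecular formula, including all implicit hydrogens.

Walk through each heavy atom and fill implicit hydrogens from standard valence (C 4, N 3, O 2, S 2, halogen 1); for lowercase aromatic atoms, an aromatic c carries 1 H when it has two neighbours and 0 H with three, and aromatic n carries 0 H:
  atom 1: F (halogen, monovalent) → 0 H
  atom 2: aromatic c, 3 neighbours → 0 H
  atom 3: aromatic c, 3 neighbours → 0 H
  atom 4: Br (halogen, monovalent) → 0 H
  atom 5: aromatic c, 3 neighbours → 0 H
  atom 6: N, bond orders sum to 1 (valence 3) → 2 H
  atom 7: aromatic c, 3 neighbours → 0 H
  atom 8: I (halogen, monovalent) → 0 H
  atom 9: aromatic c, 3 neighbours → 0 H
  atom 10: C, bond orders sum to 4 (valence 4) → 0 H
  atom 11: O, bond orders sum to 2 (valence 2) → 0 H
  atom 12: N, bond orders sum to 1 (valence 3) → 2 H
  atom 13: aromatic c, 3 neighbours → 0 H
  atom 14: C, bond orders sum to 4 (valence 4) → 0 H
  atom 15: O, bond orders sum to 2 (valence 2) → 0 H
  atom 16: N, bond orders sum to 1 (valence 3) → 2 H
Totals → C:8, H:6, Br:1, F:1, I:1, N:3, O:2.
In Hill order: C8H6BrFIN3O2.

C8H6BrFIN3O2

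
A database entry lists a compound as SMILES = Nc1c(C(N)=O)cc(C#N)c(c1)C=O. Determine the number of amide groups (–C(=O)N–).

The amide motif appears at heavy-atom position 4 in the SMILES.
Other groups present: 1 aldehyde, 1 nitrile, 1 primary amine.
Amide count: 1.

1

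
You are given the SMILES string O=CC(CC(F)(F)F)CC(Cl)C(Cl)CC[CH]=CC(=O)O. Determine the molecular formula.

C12H15Cl2F3O3

Walk through each heavy atom and fill implicit hydrogens from standard valence (C 4, N 3, O 2, S 2, halogen 1):
  atom 1: O, bond orders sum to 2 (valence 2) → 0 H
  atom 2: C, bond orders sum to 3 (valence 4) → 1 H
  atom 3: C, bond orders sum to 3 (valence 4) → 1 H
  atom 4: C, bond orders sum to 2 (valence 4) → 2 H
  atom 5: C, bond orders sum to 4 (valence 4) → 0 H
  atom 6: F (halogen, monovalent) → 0 H
  atom 7: F (halogen, monovalent) → 0 H
  atom 8: F (halogen, monovalent) → 0 H
  atom 9: C, bond orders sum to 2 (valence 4) → 2 H
  atom 10: C, bond orders sum to 3 (valence 4) → 1 H
  atom 11: Cl (halogen, monovalent) → 0 H
  atom 12: C, bond orders sum to 3 (valence 4) → 1 H
  atom 13: Cl (halogen, monovalent) → 0 H
  atom 14: C, bond orders sum to 2 (valence 4) → 2 H
  atom 15: C, bond orders sum to 2 (valence 4) → 2 H
  atom 16: C with explicit H count 1
  atom 17: C, bond orders sum to 3 (valence 4) → 1 H
  atom 18: C, bond orders sum to 4 (valence 4) → 0 H
  atom 19: O, bond orders sum to 2 (valence 2) → 0 H
  atom 20: O, bond orders sum to 1 (valence 2) → 1 H
Totals → C:12, H:15, Cl:2, F:3, O:3.
In Hill order: C12H15Cl2F3O3.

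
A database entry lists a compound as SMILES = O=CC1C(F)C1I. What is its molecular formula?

Walk through each heavy atom and fill implicit hydrogens from standard valence (C 4, N 3, O 2, S 2, halogen 1):
  atom 1: O, bond orders sum to 2 (valence 2) → 0 H
  atom 2: C, bond orders sum to 3 (valence 4) → 1 H
  atom 3: C, bond orders sum to 3 (valence 4) → 1 H
  atom 4: C, bond orders sum to 3 (valence 4) → 1 H
  atom 5: F (halogen, monovalent) → 0 H
  atom 6: C, bond orders sum to 3 (valence 4) → 1 H
  atom 7: I (halogen, monovalent) → 0 H
Totals → C:4, H:4, F:1, I:1, O:1.
In Hill order: C4H4FIO.

C4H4FIO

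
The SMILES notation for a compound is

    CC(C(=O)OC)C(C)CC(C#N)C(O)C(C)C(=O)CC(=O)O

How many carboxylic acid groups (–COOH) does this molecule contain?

1

The carboxylic acid motif appears at heavy-atom position 20 in the SMILES.
Other groups present: 1 ester, 1 hydroxyl, 1 ketone, 1 nitrile.
Carboxylic acid count: 1.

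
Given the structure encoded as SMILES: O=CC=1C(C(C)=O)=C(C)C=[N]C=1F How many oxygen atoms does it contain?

Scan the SMILES for O atoms (remember two-letter symbols like Cl and Br are single atoms).
Oxygen count: 2.

2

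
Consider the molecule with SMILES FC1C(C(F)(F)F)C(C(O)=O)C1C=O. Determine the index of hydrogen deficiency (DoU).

Degree of unsaturation = (number of rings) + (number of π bonds).
Ring closures in the SMILES: 1.
π bonds: 2 double bonds (each 1 DoU) → 2 DoU from unsaturation.
Total DoU = 1 + 2 = 3.

3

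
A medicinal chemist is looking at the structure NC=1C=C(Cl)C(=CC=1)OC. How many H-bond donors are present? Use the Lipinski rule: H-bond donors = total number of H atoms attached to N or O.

2

Donors: find every N or O and count the H atoms it carries.
  atom 1 (N): bond orders sum to 1 → 2 H
  atom 9 (O): bond orders sum to 2 → 0 H
Lipinski HBD = 2.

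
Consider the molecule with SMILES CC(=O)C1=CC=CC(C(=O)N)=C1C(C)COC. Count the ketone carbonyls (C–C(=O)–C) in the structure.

The ketone motif appears at heavy-atom position 2 in the SMILES.
Other groups present: 1 amide, 1 ether.
Ketone count: 1.

1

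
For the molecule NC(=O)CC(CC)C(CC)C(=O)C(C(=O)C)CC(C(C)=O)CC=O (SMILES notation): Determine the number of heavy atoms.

Every atom symbol written in the SMILES (organic subset) is one heavy atom; implicit H are not written.
Heavy atoms by element → C:18, N:1, O:5.
Total: 24.

24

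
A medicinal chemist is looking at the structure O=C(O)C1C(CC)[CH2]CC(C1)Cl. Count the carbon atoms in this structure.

9

Count every carbon token in the SMILES (each C, including those in ring-closure positions and inside branches).
Carbon count: 9.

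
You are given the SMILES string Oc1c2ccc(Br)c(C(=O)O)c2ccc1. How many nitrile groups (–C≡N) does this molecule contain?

0

Scan the SMILES for the nitrile motif — none present.
Groups that are present: 1 carboxylic acid, 1 hydroxyl.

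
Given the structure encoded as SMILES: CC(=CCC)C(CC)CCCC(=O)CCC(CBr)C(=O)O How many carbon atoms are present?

Count every carbon token in the SMILES (each C, including those in ring-closure positions and inside branches).
Carbon count: 17.

17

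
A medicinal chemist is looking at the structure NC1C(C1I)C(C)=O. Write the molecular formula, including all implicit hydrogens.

Walk through each heavy atom and fill implicit hydrogens from standard valence (C 4, N 3, O 2, S 2, halogen 1):
  atom 1: N, bond orders sum to 1 (valence 3) → 2 H
  atom 2: C, bond orders sum to 3 (valence 4) → 1 H
  atom 3: C, bond orders sum to 3 (valence 4) → 1 H
  atom 4: C, bond orders sum to 3 (valence 4) → 1 H
  atom 5: I (halogen, monovalent) → 0 H
  atom 6: C, bond orders sum to 4 (valence 4) → 0 H
  atom 7: C, bond orders sum to 1 (valence 4) → 3 H
  atom 8: O, bond orders sum to 2 (valence 2) → 0 H
Totals → C:5, H:8, I:1, N:1, O:1.
In Hill order: C5H8INO.

C5H8INO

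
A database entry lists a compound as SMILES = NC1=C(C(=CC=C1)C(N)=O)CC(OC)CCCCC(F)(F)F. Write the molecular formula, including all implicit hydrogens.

Walk through each heavy atom and fill implicit hydrogens from standard valence (C 4, N 3, O 2, S 2, halogen 1):
  atom 1: N, bond orders sum to 1 (valence 3) → 2 H
  atom 2: C, bond orders sum to 4 (valence 4) → 0 H
  atom 3: C, bond orders sum to 4 (valence 4) → 0 H
  atom 4: C, bond orders sum to 4 (valence 4) → 0 H
  atom 5: C, bond orders sum to 3 (valence 4) → 1 H
  atom 6: C, bond orders sum to 3 (valence 4) → 1 H
  atom 7: C, bond orders sum to 3 (valence 4) → 1 H
  atom 8: C, bond orders sum to 4 (valence 4) → 0 H
  atom 9: N, bond orders sum to 1 (valence 3) → 2 H
  atom 10: O, bond orders sum to 2 (valence 2) → 0 H
  atom 11: C, bond orders sum to 2 (valence 4) → 2 H
  atom 12: C, bond orders sum to 3 (valence 4) → 1 H
  atom 13: O, bond orders sum to 2 (valence 2) → 0 H
  atom 14: C, bond orders sum to 1 (valence 4) → 3 H
  atom 15: C, bond orders sum to 2 (valence 4) → 2 H
  atom 16: C, bond orders sum to 2 (valence 4) → 2 H
  atom 17: C, bond orders sum to 2 (valence 4) → 2 H
  atom 18: C, bond orders sum to 2 (valence 4) → 2 H
  atom 19: C, bond orders sum to 4 (valence 4) → 0 H
  atom 20: F (halogen, monovalent) → 0 H
  atom 21: F (halogen, monovalent) → 0 H
  atom 22: F (halogen, monovalent) → 0 H
Totals → C:15, H:21, F:3, N:2, O:2.

C15H21F3N2O2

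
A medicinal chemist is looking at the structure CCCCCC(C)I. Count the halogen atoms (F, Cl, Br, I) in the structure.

1

Halogen atoms appear at heavy-atom position 8 (1×I).
Halogen count: 1.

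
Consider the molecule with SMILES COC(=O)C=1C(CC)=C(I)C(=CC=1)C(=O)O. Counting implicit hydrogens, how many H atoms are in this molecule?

11

Walk through each heavy atom and fill implicit hydrogens from standard valence (C 4, N 3, O 2, S 2, halogen 1):
  atom 1: C, bond orders sum to 1 (valence 4) → 3 H
  atom 2: O, bond orders sum to 2 (valence 2) → 0 H
  atom 3: C, bond orders sum to 4 (valence 4) → 0 H
  atom 4: O, bond orders sum to 2 (valence 2) → 0 H
  atom 5: C, bond orders sum to 4 (valence 4) → 0 H
  atom 6: C, bond orders sum to 4 (valence 4) → 0 H
  atom 7: C, bond orders sum to 2 (valence 4) → 2 H
  atom 8: C, bond orders sum to 1 (valence 4) → 3 H
  atom 9: C, bond orders sum to 4 (valence 4) → 0 H
  atom 10: I (halogen, monovalent) → 0 H
  atom 11: C, bond orders sum to 4 (valence 4) → 0 H
  atom 12: C, bond orders sum to 3 (valence 4) → 1 H
  atom 13: C, bond orders sum to 3 (valence 4) → 1 H
  atom 14: C, bond orders sum to 4 (valence 4) → 0 H
  atom 15: O, bond orders sum to 2 (valence 2) → 0 H
  atom 16: O, bond orders sum to 1 (valence 2) → 1 H
Total hydrogens: 11.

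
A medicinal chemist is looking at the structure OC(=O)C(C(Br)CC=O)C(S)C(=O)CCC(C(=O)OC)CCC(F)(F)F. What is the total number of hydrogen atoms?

20

Walk through each heavy atom and fill implicit hydrogens from standard valence (C 4, N 3, O 2, S 2, halogen 1):
  atom 1: O, bond orders sum to 1 (valence 2) → 1 H
  atom 2: C, bond orders sum to 4 (valence 4) → 0 H
  atom 3: O, bond orders sum to 2 (valence 2) → 0 H
  atom 4: C, bond orders sum to 3 (valence 4) → 1 H
  atom 5: C, bond orders sum to 3 (valence 4) → 1 H
  atom 6: Br (halogen, monovalent) → 0 H
  atom 7: C, bond orders sum to 2 (valence 4) → 2 H
  atom 8: C, bond orders sum to 3 (valence 4) → 1 H
  atom 9: O, bond orders sum to 2 (valence 2) → 0 H
  atom 10: C, bond orders sum to 3 (valence 4) → 1 H
  atom 11: S, bond orders sum to 1 (valence 2) → 1 H
  atom 12: C, bond orders sum to 4 (valence 4) → 0 H
  atom 13: O, bond orders sum to 2 (valence 2) → 0 H
  atom 14: C, bond orders sum to 2 (valence 4) → 2 H
  atom 15: C, bond orders sum to 2 (valence 4) → 2 H
  atom 16: C, bond orders sum to 3 (valence 4) → 1 H
  atom 17: C, bond orders sum to 4 (valence 4) → 0 H
  atom 18: O, bond orders sum to 2 (valence 2) → 0 H
  atom 19: O, bond orders sum to 2 (valence 2) → 0 H
  atom 20: C, bond orders sum to 1 (valence 4) → 3 H
  atom 21: C, bond orders sum to 2 (valence 4) → 2 H
  atom 22: C, bond orders sum to 2 (valence 4) → 2 H
  atom 23: C, bond orders sum to 4 (valence 4) → 0 H
  atom 24: F (halogen, monovalent) → 0 H
  atom 25: F (halogen, monovalent) → 0 H
  atom 26: F (halogen, monovalent) → 0 H
Total hydrogens: 20.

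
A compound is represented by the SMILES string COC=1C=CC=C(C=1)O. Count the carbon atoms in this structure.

Count every carbon token in the SMILES (each C, including those in ring-closure positions and inside branches).
Carbon count: 7.

7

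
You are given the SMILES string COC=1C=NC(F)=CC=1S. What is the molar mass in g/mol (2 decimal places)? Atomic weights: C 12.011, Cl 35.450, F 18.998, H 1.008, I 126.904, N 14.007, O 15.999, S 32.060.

First, the molecular formula is C6H6FNOS (counting implicit H from valence).
  C: 6 × 12.011 = 72.066
  F: 1 × 18.998 = 18.998
  H: 6 × 1.008 = 6.048
  N: 1 × 14.007 = 14.007
  O: 1 × 15.999 = 15.999
  S: 1 × 32.060 = 32.060
Sum: 6×12.011 + 1×18.998 + 6×1.008 + 1×14.007 + 1×15.999 + 1×32.060 = 159.178 → 159.18 g/mol.

159.18 g/mol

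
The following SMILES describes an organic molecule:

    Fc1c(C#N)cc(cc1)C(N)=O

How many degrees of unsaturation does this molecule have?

7

Molecular formula: C8H5FN2O.
DoU = (2C + 2 + N − H − X) / 2, where X is the halogen count and O/S are ignored.
    = (2·8 + 2 + 2 − 5 − 1) / 2 = 14 / 2 = 7.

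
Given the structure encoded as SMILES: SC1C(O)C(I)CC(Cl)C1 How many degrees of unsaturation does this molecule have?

1

Molecular formula: C6H10ClIOS.
DoU = (2C + 2 + N − H − X) / 2, where X is the halogen count and O/S are ignored.
    = (2·6 + 2 + 0 − 10 − 2) / 2 = 2 / 2 = 1.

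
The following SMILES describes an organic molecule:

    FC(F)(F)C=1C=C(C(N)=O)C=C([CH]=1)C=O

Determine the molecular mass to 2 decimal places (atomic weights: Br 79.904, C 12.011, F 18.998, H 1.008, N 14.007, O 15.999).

217.15 g/mol

First, the molecular formula is C9H6F3NO2 (counting implicit H from valence).
  C: 9 × 12.011 = 108.099
  F: 3 × 18.998 = 56.994
  H: 6 × 1.008 = 6.048
  N: 1 × 14.007 = 14.007
  O: 2 × 15.999 = 31.998
Sum: 9×12.011 + 3×18.998 + 6×1.008 + 1×14.007 + 2×15.999 = 217.146 → 217.15 g/mol.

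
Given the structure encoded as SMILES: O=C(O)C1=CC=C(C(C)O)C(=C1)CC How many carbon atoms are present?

11

Count every carbon token in the SMILES (each C, including those in ring-closure positions and inside branches).
Carbon count: 11.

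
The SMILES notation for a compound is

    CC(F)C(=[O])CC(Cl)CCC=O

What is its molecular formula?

Walk through each heavy atom and fill implicit hydrogens from standard valence (C 4, N 3, O 2, S 2, halogen 1):
  atom 1: C, bond orders sum to 1 (valence 4) → 3 H
  atom 2: C, bond orders sum to 3 (valence 4) → 1 H
  atom 3: F (halogen, monovalent) → 0 H
  atom 4: C, bond orders sum to 4 (valence 4) → 0 H
  atom 5: O with explicit H count 0
  atom 6: C, bond orders sum to 2 (valence 4) → 2 H
  atom 7: C, bond orders sum to 3 (valence 4) → 1 H
  atom 8: Cl (halogen, monovalent) → 0 H
  atom 9: C, bond orders sum to 2 (valence 4) → 2 H
  atom 10: C, bond orders sum to 2 (valence 4) → 2 H
  atom 11: C, bond orders sum to 3 (valence 4) → 1 H
  atom 12: O, bond orders sum to 2 (valence 2) → 0 H
Totals → C:8, H:12, Cl:1, F:1, O:2.

C8H12ClFO2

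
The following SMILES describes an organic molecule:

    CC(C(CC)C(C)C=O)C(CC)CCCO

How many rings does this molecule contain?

0

In SMILES, each pair of matching ring-closure digits denotes one ring-closing bond; the number of such bonds equals the number of independent rings.
Ring-closure bonds here: 0.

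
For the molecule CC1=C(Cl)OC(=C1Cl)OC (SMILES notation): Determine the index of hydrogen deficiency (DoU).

3

Molecular formula: C6H6Cl2O2.
DoU = (2C + 2 + N − H − X) / 2, where X is the halogen count and O/S are ignored.
    = (2·6 + 2 + 0 − 6 − 2) / 2 = 6 / 2 = 3.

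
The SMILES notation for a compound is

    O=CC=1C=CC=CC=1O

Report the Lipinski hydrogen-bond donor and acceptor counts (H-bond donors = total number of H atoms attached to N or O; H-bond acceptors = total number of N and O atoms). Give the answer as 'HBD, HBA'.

Donors: find every N or O and count the H atoms it carries.
  atom 1 (O): bond orders sum to 2 → 0 H
  atom 9 (O): bond orders sum to 1 → 1 H
Lipinski HBD = 1.
Acceptors: N atoms = 0, O atoms = 2 → HBA = 2.

1, 2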